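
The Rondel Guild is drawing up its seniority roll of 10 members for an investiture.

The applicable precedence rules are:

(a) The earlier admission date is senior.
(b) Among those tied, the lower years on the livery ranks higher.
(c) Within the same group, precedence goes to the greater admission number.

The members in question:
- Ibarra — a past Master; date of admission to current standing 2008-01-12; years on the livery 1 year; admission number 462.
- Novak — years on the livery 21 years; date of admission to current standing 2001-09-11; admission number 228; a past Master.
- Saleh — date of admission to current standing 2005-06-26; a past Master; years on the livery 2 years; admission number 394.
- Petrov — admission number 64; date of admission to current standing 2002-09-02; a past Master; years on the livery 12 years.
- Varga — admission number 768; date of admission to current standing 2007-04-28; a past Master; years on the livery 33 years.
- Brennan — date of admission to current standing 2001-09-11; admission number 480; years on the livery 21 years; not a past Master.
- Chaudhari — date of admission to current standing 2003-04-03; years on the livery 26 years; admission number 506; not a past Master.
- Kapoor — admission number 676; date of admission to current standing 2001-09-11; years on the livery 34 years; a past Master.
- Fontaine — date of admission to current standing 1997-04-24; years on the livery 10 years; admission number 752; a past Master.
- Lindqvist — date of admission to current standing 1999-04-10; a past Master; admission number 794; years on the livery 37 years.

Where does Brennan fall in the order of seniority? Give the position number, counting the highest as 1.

By date of admission to current standing (earlier first): Fontaine (1997-04-24); then Lindqvist (1999-04-10); then Brennan, Novak and Kapoor (each 2001-09-11); then Petrov (2002-09-02); then Chaudhari (2003-04-03); then Saleh (2005-06-26); then Varga (2007-04-28); then Ibarra (2008-01-12).
Among Brennan, Novak and Kapoor, by years on the livery (lower first): Brennan and Novak (21 years) before Kapoor (34 years).
Among Brennan and Novak, by admission number (higher first): Brennan (480) before Novak (228).
Order: Fontaine, Lindqvist, Brennan, Novak, Kapoor, Petrov, Chaudhari, Saleh, Varga, Ibarra. So position 3.

3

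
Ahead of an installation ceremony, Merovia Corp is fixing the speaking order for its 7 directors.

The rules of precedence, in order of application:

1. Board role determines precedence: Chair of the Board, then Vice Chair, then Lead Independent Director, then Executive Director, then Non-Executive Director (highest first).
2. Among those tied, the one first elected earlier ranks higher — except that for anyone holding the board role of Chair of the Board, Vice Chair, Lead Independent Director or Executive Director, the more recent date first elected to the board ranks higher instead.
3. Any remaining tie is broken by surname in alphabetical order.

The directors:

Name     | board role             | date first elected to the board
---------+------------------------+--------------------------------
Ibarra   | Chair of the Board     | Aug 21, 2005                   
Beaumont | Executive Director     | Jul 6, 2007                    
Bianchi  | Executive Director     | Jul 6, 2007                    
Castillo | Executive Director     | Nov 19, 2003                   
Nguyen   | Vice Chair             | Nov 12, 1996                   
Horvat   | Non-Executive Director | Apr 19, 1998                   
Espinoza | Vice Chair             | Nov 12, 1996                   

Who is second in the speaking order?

By board role: Ibarra (Chair of the Board); then Espinoza and Nguyen (Vice Chair); then Beaumont, Bianchi and Castillo (Executive Director); then Horvat (Non-Executive Director).
Espinoza and Nguyen both have date first elected to the board Nov 12, 1996, so the next rule applies.
Among Espinoza and Nguyen, alphabetically by surname: Espinoza before Nguyen.
Among Beaumont, Bianchi and Castillo, by date first elected to the board (later first) (reversed rule for this group): Beaumont and Bianchi (Jul 6, 2007) before Castillo (Nov 19, 2003).
Among Beaumont and Bianchi, alphabetically by surname: Beaumont before Bianchi.
Order: Ibarra, Espinoza, Nguyen, Beaumont, Bianchi, Castillo, Horvat.

Espinoza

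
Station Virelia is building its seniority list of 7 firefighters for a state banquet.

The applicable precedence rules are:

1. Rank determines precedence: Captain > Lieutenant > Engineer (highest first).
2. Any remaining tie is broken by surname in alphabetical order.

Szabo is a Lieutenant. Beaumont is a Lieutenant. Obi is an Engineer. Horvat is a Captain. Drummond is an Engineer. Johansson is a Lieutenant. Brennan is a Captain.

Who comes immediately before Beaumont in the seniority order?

By rank: Brennan and Horvat (Captain); then Beaumont, Johansson and Szabo (Lieutenant); then Drummond and Obi (Engineer).
Among Brennan and Horvat, alphabetically by surname: Brennan before Horvat.
Among Beaumont, Johansson and Szabo, alphabetically by surname: Beaumont before Johansson before Szabo.
Among Drummond and Obi, alphabetically by surname: Drummond before Obi.
Order: Brennan, Horvat, Beaumont, Johansson, Szabo, Drummond, Obi.

Horvat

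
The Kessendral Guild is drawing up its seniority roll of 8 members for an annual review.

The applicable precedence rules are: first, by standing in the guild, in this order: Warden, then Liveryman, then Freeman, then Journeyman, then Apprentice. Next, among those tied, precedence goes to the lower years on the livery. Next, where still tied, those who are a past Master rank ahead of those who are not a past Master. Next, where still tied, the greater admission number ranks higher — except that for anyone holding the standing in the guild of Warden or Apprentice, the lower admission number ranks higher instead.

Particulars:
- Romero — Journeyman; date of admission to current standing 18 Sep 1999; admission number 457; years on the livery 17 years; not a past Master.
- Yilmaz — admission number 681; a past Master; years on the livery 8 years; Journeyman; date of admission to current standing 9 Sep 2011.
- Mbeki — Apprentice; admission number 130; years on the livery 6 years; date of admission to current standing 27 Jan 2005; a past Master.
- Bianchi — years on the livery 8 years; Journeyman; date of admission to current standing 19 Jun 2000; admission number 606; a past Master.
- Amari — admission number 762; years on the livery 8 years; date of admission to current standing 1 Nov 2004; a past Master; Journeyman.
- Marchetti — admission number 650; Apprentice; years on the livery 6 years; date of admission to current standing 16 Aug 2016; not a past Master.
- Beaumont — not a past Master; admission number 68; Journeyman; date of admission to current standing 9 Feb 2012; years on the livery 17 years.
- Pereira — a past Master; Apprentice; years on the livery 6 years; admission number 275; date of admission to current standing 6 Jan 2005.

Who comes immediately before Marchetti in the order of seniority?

Pereira

By standing in the guild: Amari, Yilmaz, Bianchi, Romero and Beaumont (Journeyman); then Mbeki, Pereira and Marchetti (Apprentice).
Among Amari, Yilmaz, Bianchi, Romero and Beaumont, by years on the livery (lower first): Amari, Yilmaz and Bianchi (8 years) before Romero and Beaumont (17 years).
Amari, Yilmaz and Bianchi are each a past Master, so the next rule applies.
Among Amari, Yilmaz and Bianchi, by admission number (higher first): Amari (762) before Yilmaz (681) before Bianchi (606).
Romero and Beaumont are each not a past Master, so the next rule applies.
Among Romero and Beaumont, by admission number (higher first): Romero (457) before Beaumont (68).
Mbeki, Pereira and Marchetti all have years on the livery 6 years, so the next rule applies.
Among Mbeki, Pereira and Marchetti, a past Master before not a past Master: Mbeki and Pereira (a past Master) before Marchetti (not a past Master).
Among Mbeki and Pereira, by admission number (lower first) (reversed rule for this group): Mbeki (130) before Pereira (275).
Order: Amari, Yilmaz, Bianchi, Romero, Beaumont, Mbeki, Pereira, Marchetti.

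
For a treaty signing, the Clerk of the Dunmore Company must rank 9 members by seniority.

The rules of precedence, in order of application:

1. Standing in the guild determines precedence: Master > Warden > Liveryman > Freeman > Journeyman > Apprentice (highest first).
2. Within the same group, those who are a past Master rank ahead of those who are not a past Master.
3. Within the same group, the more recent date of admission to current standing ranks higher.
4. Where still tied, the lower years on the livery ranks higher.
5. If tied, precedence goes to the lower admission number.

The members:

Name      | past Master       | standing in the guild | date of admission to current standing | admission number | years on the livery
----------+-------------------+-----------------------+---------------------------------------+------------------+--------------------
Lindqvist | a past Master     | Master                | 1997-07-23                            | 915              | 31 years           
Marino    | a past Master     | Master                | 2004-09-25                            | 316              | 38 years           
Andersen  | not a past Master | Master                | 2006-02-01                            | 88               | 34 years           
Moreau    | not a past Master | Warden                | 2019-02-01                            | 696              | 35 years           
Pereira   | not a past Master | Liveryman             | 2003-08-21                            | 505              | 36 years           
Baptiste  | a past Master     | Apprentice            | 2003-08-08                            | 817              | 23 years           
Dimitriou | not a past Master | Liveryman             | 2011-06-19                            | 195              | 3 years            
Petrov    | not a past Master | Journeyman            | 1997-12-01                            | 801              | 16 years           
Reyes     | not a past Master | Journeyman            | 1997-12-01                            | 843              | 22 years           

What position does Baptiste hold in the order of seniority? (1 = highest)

9

By standing in the guild: Marino, Lindqvist and Andersen (Master); then Moreau (Warden); then Dimitriou and Pereira (Liveryman); then Petrov and Reyes (Journeyman); then Baptiste (Apprentice).
Among Marino, Lindqvist and Andersen, a past Master before not a past Master: Marino and Lindqvist (a past Master) before Andersen (not a past Master).
Among Marino and Lindqvist, by date of admission to current standing (later first): Marino (2004-09-25) before Lindqvist (1997-07-23).
Dimitriou and Pereira are each not a past Master, so the next rule applies.
Among Dimitriou and Pereira, by date of admission to current standing (later first): Dimitriou (2011-06-19) before Pereira (2003-08-21).
Petrov and Reyes are each not a past Master, so the next rule applies.
Petrov and Reyes both have date of admission to current standing 1997-12-01, so the next rule applies.
Among Petrov and Reyes, by years on the livery (lower first): Petrov (16 years) before Reyes (22 years).
Order: Marino, Lindqvist, Andersen, Moreau, Dimitriou, Pereira, Petrov, Reyes, Baptiste. So position 9.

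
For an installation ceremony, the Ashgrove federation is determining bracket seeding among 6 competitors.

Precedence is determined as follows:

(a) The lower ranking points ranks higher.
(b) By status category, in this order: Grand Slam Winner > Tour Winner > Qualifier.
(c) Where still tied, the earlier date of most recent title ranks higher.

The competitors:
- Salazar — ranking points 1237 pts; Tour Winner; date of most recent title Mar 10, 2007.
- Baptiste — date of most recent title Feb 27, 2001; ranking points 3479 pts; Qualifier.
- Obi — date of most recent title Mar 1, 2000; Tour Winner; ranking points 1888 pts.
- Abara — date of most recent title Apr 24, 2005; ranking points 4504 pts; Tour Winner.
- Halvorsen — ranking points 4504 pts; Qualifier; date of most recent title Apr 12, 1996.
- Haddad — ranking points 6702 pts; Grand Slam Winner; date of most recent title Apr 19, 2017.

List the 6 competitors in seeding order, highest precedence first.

By ranking points (lower first): Salazar (1237 pts); then Obi (1888 pts); then Baptiste (3479 pts); then Abara and Halvorsen (both 4504 pts); then Haddad (6702 pts).
Among Abara and Halvorsen, by status category: Abara (Tour Winner) before Halvorsen (Qualifier).
Full order: Salazar, Obi, Baptiste, Abara, Halvorsen, Haddad.

Salazar, Obi, Baptiste, Abara, Halvorsen, Haddad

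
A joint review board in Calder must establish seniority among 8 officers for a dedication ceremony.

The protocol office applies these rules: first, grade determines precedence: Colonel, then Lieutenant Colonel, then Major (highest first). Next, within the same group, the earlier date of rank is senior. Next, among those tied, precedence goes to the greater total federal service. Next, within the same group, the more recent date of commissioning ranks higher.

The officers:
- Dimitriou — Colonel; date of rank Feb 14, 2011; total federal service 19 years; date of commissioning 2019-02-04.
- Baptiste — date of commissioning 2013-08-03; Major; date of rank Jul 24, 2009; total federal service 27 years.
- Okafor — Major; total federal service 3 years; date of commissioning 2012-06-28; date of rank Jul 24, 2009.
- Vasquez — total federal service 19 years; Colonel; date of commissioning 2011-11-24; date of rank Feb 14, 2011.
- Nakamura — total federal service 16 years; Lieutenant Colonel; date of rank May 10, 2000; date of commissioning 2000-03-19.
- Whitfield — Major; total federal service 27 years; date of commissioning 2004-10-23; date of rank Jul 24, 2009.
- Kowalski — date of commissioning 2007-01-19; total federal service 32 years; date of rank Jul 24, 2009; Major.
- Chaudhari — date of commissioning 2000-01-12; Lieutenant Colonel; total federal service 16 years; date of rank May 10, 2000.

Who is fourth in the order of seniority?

By grade: Dimitriou and Vasquez (Colonel); then Nakamura and Chaudhari (Lieutenant Colonel); then Kowalski, Baptiste, Whitfield and Okafor (Major).
Dimitriou and Vasquez both have date of rank Feb 14, 2011, so the next rule applies.
Dimitriou and Vasquez both have total federal service 19 years, so the next rule applies.
Among Dimitriou and Vasquez, by date of commissioning (later first): Dimitriou (2019-02-04) before Vasquez (2011-11-24).
Nakamura and Chaudhari both have date of rank May 10, 2000, so the next rule applies.
Nakamura and Chaudhari both have total federal service 16 years, so the next rule applies.
Among Nakamura and Chaudhari, by date of commissioning (later first): Nakamura (2000-03-19) before Chaudhari (2000-01-12).
Kowalski, Baptiste, Whitfield and Okafor all have date of rank Jul 24, 2009, so the next rule applies.
Among Kowalski, Baptiste, Whitfield and Okafor, by total federal service (higher first): Kowalski (32 years) before Baptiste and Whitfield (27 years) before Okafor (3 years).
Among Baptiste and Whitfield, by date of commissioning (later first): Baptiste (2013-08-03) before Whitfield (2004-10-23).
Order: Dimitriou, Vasquez, Nakamura, Chaudhari, Kowalski, Baptiste, Whitfield, Okafor.

Chaudhari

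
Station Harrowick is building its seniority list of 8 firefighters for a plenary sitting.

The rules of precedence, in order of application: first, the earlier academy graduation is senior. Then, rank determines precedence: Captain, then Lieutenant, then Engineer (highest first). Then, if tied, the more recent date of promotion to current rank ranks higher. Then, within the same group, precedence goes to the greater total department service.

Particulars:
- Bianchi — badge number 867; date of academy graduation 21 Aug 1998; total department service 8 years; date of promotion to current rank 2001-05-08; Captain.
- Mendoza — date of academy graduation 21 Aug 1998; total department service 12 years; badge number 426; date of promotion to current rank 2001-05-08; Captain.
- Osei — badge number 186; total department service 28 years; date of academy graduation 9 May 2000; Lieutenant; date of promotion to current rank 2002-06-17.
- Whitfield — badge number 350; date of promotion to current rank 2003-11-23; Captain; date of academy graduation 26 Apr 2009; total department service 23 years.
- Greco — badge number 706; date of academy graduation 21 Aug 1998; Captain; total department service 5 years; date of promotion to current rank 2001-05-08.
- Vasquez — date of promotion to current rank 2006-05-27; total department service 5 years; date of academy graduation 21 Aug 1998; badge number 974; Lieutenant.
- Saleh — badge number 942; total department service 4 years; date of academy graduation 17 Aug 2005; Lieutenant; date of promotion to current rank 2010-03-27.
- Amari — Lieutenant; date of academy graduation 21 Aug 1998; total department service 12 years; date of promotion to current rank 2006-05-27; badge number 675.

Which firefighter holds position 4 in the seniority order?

By date of academy graduation (earlier first): Mendoza, Bianchi, Greco, Amari and Vasquez (each 21 Aug 1998); then Osei (9 May 2000); then Saleh (17 Aug 2005); then Whitfield (26 Apr 2009).
Among Mendoza, Bianchi, Greco, Amari and Vasquez, by rank: Mendoza, Bianchi and Greco (Captain) before Amari and Vasquez (Lieutenant).
Mendoza, Bianchi and Greco all have date of promotion to current rank 2001-05-08, so the next rule applies.
Among Mendoza, Bianchi and Greco, by total department service (higher first): Mendoza (12 years) before Bianchi (8 years) before Greco (5 years).
Amari and Vasquez both have date of promotion to current rank 2006-05-27, so the next rule applies.
Among Amari and Vasquez, by total department service (higher first): Amari (12 years) before Vasquez (5 years).
Order: Mendoza, Bianchi, Greco, Amari, Vasquez, Osei, Saleh, Whitfield.

Amari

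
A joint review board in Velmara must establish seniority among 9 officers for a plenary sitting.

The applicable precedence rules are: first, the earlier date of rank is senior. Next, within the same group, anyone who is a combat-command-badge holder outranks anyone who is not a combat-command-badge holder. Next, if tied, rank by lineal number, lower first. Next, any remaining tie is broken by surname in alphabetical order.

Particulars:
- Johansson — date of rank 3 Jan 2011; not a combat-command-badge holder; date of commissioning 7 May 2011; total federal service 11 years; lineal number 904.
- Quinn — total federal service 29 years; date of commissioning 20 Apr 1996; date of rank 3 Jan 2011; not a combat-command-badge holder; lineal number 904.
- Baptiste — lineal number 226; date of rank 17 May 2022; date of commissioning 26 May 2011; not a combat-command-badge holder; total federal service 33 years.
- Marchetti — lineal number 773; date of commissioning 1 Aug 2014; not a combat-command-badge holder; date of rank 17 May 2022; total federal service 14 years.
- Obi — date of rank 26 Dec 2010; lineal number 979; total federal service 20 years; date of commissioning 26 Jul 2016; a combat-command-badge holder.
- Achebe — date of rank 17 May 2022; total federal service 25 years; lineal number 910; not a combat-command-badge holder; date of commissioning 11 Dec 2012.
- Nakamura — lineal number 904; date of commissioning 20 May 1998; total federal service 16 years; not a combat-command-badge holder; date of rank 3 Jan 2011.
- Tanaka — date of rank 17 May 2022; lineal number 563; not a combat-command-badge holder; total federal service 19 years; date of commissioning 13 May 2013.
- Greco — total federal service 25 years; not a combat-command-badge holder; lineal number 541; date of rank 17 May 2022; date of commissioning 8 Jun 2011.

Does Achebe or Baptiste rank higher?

By date of rank (earlier first): Obi (26 Dec 2010); then Johansson, Nakamura and Quinn (each 3 Jan 2011); then Baptiste, Greco, Tanaka, Marchetti and Achebe (each 17 May 2022).
Johansson, Nakamura and Quinn are each not a combat-command-badge holder, so the next rule applies.
Johansson, Nakamura and Quinn all have lineal number 904, so the next rule applies.
Among Johansson, Nakamura and Quinn, alphabetically by surname: Johansson before Nakamura before Quinn.
Baptiste, Greco, Tanaka, Marchetti and Achebe are each not a combat-command-badge holder, so the next rule applies.
Among Baptiste, Greco, Tanaka, Marchetti and Achebe, by lineal number (lower first): Baptiste (226) before Greco (541) before Tanaka (563) before Marchetti (773) before Achebe (910).
So Baptiste takes precedence.

Baptiste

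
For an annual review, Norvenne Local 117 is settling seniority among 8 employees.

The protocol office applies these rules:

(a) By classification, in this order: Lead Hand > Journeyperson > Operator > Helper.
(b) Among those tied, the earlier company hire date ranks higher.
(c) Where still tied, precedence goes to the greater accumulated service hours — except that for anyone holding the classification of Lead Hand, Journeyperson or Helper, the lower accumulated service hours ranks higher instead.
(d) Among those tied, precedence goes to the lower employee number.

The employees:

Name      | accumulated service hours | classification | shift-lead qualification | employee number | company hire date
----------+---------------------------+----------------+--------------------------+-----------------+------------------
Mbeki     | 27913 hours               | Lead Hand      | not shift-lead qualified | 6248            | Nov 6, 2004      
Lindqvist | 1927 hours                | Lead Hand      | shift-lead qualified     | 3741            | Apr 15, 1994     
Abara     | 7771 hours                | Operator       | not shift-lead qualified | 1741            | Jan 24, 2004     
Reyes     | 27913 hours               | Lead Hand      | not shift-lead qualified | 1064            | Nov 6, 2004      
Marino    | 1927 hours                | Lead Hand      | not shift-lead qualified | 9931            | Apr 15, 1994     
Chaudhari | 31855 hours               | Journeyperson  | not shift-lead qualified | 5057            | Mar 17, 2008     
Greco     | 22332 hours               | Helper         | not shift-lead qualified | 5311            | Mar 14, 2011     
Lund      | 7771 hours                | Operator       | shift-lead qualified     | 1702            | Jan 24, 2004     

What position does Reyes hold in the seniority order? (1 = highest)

3

By classification: Lindqvist, Marino, Reyes and Mbeki (Lead Hand); then Chaudhari (Journeyperson); then Lund and Abara (Operator); then Greco (Helper).
Among Lindqvist, Marino, Reyes and Mbeki, by company hire date (earlier first): Lindqvist and Marino (Apr 15, 1994) before Reyes and Mbeki (Nov 6, 2004).
Lindqvist and Marino both have accumulated service hours 1927 hours, so the next rule applies.
Among Lindqvist and Marino, by employee number (lower first): Lindqvist (3741) before Marino (9931).
Reyes and Mbeki both have accumulated service hours 27913 hours, so the next rule applies.
Among Reyes and Mbeki, by employee number (lower first): Reyes (1064) before Mbeki (6248).
Lund and Abara both have company hire date Jan 24, 2004, so the next rule applies.
Lund and Abara both have accumulated service hours 7771 hours, so the next rule applies.
Among Lund and Abara, by employee number (lower first): Lund (1702) before Abara (1741).
Order: Lindqvist, Marino, Reyes, Mbeki, Chaudhari, Lund, Abara, Greco. So position 3.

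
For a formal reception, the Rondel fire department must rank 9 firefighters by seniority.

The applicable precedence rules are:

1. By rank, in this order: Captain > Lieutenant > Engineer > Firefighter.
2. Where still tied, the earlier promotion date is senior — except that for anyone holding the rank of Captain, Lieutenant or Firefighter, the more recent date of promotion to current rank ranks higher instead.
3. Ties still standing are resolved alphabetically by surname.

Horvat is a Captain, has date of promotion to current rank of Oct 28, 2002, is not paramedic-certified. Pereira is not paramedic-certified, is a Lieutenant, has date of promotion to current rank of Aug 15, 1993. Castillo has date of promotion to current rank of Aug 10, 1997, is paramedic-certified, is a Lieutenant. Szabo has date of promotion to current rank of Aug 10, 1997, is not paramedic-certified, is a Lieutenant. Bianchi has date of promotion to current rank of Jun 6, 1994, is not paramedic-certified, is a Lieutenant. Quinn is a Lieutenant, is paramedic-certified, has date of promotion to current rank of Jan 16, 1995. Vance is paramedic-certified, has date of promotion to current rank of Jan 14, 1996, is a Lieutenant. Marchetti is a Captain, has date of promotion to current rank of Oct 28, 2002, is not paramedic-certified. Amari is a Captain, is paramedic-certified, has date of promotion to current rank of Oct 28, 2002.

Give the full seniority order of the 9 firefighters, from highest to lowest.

Amari, Horvat, Marchetti, Castillo, Szabo, Vance, Quinn, Bianchi, Pereira

By rank: Amari, Horvat and Marchetti (Captain); then Castillo, Szabo, Vance, Quinn, Bianchi and Pereira (Lieutenant).
Amari, Horvat and Marchetti all have date of promotion to current rank Oct 28, 2002, so the next rule applies.
Among Amari, Horvat and Marchetti, alphabetically by surname: Amari before Horvat before Marchetti.
Among Castillo, Szabo, Vance, Quinn, Bianchi and Pereira, by date of promotion to current rank (later first) (reversed rule for this group): Castillo and Szabo (Aug 10, 1997) before Vance (Jan 14, 1996) before Quinn (Jan 16, 1995) before Bianchi (Jun 6, 1994) before Pereira (Aug 15, 1993).
Among Castillo and Szabo, alphabetically by surname: Castillo before Szabo.
Full order: Amari, Horvat, Marchetti, Castillo, Szabo, Vance, Quinn, Bianchi, Pereira.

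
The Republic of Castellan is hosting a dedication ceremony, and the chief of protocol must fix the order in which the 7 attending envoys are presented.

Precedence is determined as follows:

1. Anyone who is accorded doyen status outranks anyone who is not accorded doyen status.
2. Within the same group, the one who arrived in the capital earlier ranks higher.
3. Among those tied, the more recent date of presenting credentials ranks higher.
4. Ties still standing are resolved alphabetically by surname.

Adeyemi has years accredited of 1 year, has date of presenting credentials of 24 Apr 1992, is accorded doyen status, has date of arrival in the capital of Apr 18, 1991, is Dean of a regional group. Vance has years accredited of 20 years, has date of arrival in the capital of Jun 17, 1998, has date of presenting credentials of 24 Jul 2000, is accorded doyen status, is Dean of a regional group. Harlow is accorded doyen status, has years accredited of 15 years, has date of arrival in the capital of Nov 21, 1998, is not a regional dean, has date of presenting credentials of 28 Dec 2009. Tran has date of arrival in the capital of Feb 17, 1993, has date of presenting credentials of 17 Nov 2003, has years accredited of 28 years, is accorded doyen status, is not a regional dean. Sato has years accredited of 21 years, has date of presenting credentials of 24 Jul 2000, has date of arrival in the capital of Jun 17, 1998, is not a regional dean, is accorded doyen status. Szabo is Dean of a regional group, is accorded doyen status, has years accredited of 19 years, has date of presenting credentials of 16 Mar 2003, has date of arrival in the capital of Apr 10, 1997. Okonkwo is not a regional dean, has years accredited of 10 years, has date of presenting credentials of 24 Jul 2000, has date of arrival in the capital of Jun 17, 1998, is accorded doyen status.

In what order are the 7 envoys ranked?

Adeyemi, Tran, Szabo, Okonkwo, Sato, Vance, Harlow

By the first rule: Adeyemi, Tran, Szabo, Okonkwo, Sato, Vance and Harlow (each accorded doyen status).
Among Adeyemi, Tran, Szabo, Okonkwo, Sato, Vance and Harlow, by date of arrival in the capital (earlier first): Adeyemi (Apr 18, 1991) before Tran (Feb 17, 1993) before Szabo (Apr 10, 1997) before Okonkwo, Sato and Vance (Jun 17, 1998) before Harlow (Nov 21, 1998).
Okonkwo, Sato and Vance all have date of presenting credentials 24 Jul 2000, so the next rule applies.
Among Okonkwo, Sato and Vance, alphabetically by surname: Okonkwo before Sato before Vance.
Full order: Adeyemi, Tran, Szabo, Okonkwo, Sato, Vance, Harlow.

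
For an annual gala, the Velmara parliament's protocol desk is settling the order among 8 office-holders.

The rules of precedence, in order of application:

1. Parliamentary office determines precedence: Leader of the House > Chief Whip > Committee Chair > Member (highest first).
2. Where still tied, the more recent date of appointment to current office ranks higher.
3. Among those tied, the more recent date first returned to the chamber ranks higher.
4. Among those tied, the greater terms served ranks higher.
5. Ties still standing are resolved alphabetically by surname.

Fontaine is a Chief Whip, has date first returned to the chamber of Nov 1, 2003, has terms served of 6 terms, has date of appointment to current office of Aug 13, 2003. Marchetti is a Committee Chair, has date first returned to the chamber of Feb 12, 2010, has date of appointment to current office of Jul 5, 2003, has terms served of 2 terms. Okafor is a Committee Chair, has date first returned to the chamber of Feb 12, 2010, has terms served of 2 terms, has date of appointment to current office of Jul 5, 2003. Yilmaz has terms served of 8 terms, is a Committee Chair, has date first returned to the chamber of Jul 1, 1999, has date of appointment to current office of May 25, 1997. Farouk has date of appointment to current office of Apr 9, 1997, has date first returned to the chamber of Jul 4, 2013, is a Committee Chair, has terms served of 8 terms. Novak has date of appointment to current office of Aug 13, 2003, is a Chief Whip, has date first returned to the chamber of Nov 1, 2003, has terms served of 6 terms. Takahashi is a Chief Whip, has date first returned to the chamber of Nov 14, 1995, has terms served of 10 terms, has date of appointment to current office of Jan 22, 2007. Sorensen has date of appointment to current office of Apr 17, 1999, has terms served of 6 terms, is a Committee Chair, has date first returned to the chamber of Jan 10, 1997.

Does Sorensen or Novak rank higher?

Novak

By parliamentary office: Takahashi, Fontaine and Novak (Chief Whip); then Marchetti, Okafor, Sorensen, Yilmaz and Farouk (Committee Chair).
Among Takahashi, Fontaine and Novak, by date of appointment to current office (later first): Takahashi (Jan 22, 2007) before Fontaine and Novak (Aug 13, 2003).
Fontaine and Novak both have date first returned to the chamber Nov 1, 2003, so the next rule applies.
Fontaine and Novak both have terms served 6 terms, so the next rule applies.
Among Fontaine and Novak, alphabetically by surname: Fontaine before Novak.
Among Marchetti, Okafor, Sorensen, Yilmaz and Farouk, by date of appointment to current office (later first): Marchetti and Okafor (Jul 5, 2003) before Sorensen (Apr 17, 1999) before Yilmaz (May 25, 1997) before Farouk (Apr 9, 1997).
Marchetti and Okafor both have date first returned to the chamber Feb 12, 2010, so the next rule applies.
Marchetti and Okafor both have terms served 2 terms, so the next rule applies.
Among Marchetti and Okafor, alphabetically by surname: Marchetti before Okafor.
So Novak takes precedence.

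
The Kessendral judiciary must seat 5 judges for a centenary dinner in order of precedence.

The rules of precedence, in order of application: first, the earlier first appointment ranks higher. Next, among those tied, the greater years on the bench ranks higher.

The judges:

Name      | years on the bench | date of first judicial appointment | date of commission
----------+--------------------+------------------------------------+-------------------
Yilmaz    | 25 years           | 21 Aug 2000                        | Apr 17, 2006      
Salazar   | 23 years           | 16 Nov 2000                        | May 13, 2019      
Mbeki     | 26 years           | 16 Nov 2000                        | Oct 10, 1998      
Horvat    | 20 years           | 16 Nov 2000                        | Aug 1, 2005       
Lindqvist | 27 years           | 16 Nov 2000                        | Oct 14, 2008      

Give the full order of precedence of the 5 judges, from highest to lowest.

By date of first judicial appointment (earlier first): Yilmaz (21 Aug 2000); then Lindqvist, Mbeki, Salazar and Horvat (each 16 Nov 2000).
Among Lindqvist, Mbeki, Salazar and Horvat, by years on the bench (higher first): Lindqvist (27 years) before Mbeki (26 years) before Salazar (23 years) before Horvat (20 years).
Full order: Yilmaz, Lindqvist, Mbeki, Salazar, Horvat.

Yilmaz, Lindqvist, Mbeki, Salazar, Horvat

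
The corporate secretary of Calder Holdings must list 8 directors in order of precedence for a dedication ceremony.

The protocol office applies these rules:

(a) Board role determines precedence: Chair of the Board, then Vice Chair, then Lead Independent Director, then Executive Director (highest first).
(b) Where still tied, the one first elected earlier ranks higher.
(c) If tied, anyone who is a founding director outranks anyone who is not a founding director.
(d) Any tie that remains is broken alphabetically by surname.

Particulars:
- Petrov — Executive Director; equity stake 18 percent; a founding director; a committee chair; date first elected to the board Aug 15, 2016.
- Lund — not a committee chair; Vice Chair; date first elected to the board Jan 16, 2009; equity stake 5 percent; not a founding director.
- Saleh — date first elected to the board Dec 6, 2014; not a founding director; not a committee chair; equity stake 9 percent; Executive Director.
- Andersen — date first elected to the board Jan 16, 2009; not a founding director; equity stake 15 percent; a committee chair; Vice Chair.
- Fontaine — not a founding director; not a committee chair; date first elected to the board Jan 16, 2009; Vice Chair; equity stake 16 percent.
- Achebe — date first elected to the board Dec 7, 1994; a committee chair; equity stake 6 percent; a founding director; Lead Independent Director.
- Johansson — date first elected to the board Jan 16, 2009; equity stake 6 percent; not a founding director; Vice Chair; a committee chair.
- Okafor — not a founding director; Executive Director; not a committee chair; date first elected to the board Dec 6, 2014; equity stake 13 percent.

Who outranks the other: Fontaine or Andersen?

Andersen

By board role: Andersen, Fontaine, Johansson and Lund (Vice Chair); then Achebe (Lead Independent Director); then Okafor, Saleh and Petrov (Executive Director).
Andersen, Fontaine, Johansson and Lund all have date first elected to the board Jan 16, 2009, so the next rule applies.
Andersen, Fontaine, Johansson and Lund are each not a founding director, so the next rule applies.
Among Andersen, Fontaine, Johansson and Lund, alphabetically by surname: Andersen before Fontaine before Johansson before Lund.
Among Okafor, Saleh and Petrov, by date first elected to the board (earlier first): Okafor and Saleh (Dec 6, 2014) before Petrov (Aug 15, 2016).
Okafor and Saleh are each not a founding director, so the next rule applies.
Among Okafor and Saleh, alphabetically by surname: Okafor before Saleh.
So Andersen takes precedence.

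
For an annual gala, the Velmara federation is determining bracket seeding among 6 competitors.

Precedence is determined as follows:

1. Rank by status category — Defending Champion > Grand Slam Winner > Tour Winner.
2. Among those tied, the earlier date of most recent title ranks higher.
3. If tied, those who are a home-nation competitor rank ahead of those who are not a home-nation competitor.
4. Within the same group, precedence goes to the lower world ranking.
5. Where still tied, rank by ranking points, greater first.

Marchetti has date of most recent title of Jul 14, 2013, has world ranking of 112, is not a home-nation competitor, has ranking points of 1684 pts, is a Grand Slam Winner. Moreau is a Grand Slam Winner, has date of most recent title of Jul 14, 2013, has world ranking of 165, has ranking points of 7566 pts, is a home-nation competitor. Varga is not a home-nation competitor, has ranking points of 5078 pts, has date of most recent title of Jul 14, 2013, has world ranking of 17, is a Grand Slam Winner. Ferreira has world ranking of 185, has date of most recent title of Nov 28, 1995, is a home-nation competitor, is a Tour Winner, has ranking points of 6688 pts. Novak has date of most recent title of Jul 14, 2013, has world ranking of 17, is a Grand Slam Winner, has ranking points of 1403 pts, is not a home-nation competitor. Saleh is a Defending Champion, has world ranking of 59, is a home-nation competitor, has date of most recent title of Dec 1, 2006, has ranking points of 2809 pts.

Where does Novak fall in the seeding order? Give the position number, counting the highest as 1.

4

By status category: Saleh (Defending Champion); then Moreau, Varga, Novak and Marchetti (Grand Slam Winner); then Ferreira (Tour Winner).
Moreau, Varga, Novak and Marchetti all have date of most recent title Jul 14, 2013, so the next rule applies.
Among Moreau, Varga, Novak and Marchetti, a home-nation competitor before not a home-nation competitor: Moreau (a home-nation competitor) before Varga, Novak and Marchetti (not a home-nation competitor).
Among Varga, Novak and Marchetti, by world ranking (lower first): Varga and Novak (17) before Marchetti (112).
Among Varga and Novak, by ranking points (higher first): Varga (5078 pts) before Novak (1403 pts).
Order: Saleh, Moreau, Varga, Novak, Marchetti, Ferreira. So position 4.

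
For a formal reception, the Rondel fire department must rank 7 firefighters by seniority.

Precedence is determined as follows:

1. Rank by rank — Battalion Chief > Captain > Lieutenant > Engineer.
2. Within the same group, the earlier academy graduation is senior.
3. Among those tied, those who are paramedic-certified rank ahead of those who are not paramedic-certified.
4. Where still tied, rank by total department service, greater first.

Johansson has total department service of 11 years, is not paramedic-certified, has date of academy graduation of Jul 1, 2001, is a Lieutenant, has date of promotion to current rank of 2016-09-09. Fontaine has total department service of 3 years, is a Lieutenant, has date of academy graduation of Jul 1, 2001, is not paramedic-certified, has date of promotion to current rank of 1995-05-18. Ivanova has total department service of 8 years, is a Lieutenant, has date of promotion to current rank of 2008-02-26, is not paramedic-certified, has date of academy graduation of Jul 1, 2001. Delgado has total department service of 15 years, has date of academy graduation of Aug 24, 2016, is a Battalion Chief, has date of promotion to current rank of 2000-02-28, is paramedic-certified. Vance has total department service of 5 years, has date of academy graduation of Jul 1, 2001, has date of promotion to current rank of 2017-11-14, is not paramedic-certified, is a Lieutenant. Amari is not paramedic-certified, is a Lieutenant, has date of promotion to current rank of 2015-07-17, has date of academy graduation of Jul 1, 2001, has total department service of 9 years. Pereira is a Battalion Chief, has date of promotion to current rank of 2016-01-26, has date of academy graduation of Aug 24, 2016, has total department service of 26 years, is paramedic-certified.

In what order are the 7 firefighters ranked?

By rank: Pereira and Delgado (Battalion Chief); then Johansson, Amari, Ivanova, Vance and Fontaine (Lieutenant).
Pereira and Delgado both have date of academy graduation Aug 24, 2016, so the next rule applies.
Pereira and Delgado are each paramedic-certified, so the next rule applies.
Among Pereira and Delgado, by total department service (higher first): Pereira (26 years) before Delgado (15 years).
Johansson, Amari, Ivanova, Vance and Fontaine all have date of academy graduation Jul 1, 2001, so the next rule applies.
Johansson, Amari, Ivanova, Vance and Fontaine are each not paramedic-certified, so the next rule applies.
Among Johansson, Amari, Ivanova, Vance and Fontaine, by total department service (higher first): Johansson (11 years) before Amari (9 years) before Ivanova (8 years) before Vance (5 years) before Fontaine (3 years).
Full order: Pereira, Delgado, Johansson, Amari, Ivanova, Vance, Fontaine.

Pereira, Delgado, Johansson, Amari, Ivanova, Vance, Fontaine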